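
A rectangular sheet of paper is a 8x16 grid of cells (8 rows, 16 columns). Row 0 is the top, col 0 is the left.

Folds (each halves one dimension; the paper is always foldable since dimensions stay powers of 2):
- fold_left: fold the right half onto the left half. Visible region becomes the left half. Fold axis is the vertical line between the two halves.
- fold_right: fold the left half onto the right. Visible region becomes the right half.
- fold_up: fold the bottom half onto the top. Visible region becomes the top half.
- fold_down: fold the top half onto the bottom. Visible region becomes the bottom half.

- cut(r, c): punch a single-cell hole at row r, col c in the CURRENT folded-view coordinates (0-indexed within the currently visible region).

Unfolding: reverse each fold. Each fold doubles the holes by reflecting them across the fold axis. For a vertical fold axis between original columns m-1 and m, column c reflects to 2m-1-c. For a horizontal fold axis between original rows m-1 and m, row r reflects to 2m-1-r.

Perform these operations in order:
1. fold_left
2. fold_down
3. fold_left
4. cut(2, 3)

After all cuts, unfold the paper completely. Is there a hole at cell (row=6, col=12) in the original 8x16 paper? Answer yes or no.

Op 1 fold_left: fold axis v@8; visible region now rows[0,8) x cols[0,8) = 8x8
Op 2 fold_down: fold axis h@4; visible region now rows[4,8) x cols[0,8) = 4x8
Op 3 fold_left: fold axis v@4; visible region now rows[4,8) x cols[0,4) = 4x4
Op 4 cut(2, 3): punch at orig (6,3); cuts so far [(6, 3)]; region rows[4,8) x cols[0,4) = 4x4
Unfold 1 (reflect across v@4): 2 holes -> [(6, 3), (6, 4)]
Unfold 2 (reflect across h@4): 4 holes -> [(1, 3), (1, 4), (6, 3), (6, 4)]
Unfold 3 (reflect across v@8): 8 holes -> [(1, 3), (1, 4), (1, 11), (1, 12), (6, 3), (6, 4), (6, 11), (6, 12)]
Holes: [(1, 3), (1, 4), (1, 11), (1, 12), (6, 3), (6, 4), (6, 11), (6, 12)]

Answer: yes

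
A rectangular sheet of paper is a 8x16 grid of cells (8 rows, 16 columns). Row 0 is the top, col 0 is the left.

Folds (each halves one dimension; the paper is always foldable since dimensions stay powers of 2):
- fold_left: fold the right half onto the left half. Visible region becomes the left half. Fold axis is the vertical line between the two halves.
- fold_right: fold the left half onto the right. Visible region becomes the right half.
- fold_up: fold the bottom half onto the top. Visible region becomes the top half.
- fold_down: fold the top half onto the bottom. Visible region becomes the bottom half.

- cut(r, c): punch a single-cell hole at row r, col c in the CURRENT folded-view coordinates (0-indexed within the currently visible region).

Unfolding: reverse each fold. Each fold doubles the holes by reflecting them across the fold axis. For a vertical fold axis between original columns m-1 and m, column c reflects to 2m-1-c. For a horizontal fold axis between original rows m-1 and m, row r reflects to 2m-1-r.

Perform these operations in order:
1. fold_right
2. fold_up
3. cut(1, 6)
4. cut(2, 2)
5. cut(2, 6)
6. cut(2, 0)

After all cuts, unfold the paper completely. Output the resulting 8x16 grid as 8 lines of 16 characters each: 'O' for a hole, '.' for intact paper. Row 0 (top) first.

Op 1 fold_right: fold axis v@8; visible region now rows[0,8) x cols[8,16) = 8x8
Op 2 fold_up: fold axis h@4; visible region now rows[0,4) x cols[8,16) = 4x8
Op 3 cut(1, 6): punch at orig (1,14); cuts so far [(1, 14)]; region rows[0,4) x cols[8,16) = 4x8
Op 4 cut(2, 2): punch at orig (2,10); cuts so far [(1, 14), (2, 10)]; region rows[0,4) x cols[8,16) = 4x8
Op 5 cut(2, 6): punch at orig (2,14); cuts so far [(1, 14), (2, 10), (2, 14)]; region rows[0,4) x cols[8,16) = 4x8
Op 6 cut(2, 0): punch at orig (2,8); cuts so far [(1, 14), (2, 8), (2, 10), (2, 14)]; region rows[0,4) x cols[8,16) = 4x8
Unfold 1 (reflect across h@4): 8 holes -> [(1, 14), (2, 8), (2, 10), (2, 14), (5, 8), (5, 10), (5, 14), (6, 14)]
Unfold 2 (reflect across v@8): 16 holes -> [(1, 1), (1, 14), (2, 1), (2, 5), (2, 7), (2, 8), (2, 10), (2, 14), (5, 1), (5, 5), (5, 7), (5, 8), (5, 10), (5, 14), (6, 1), (6, 14)]

Answer: ................
.O............O.
.O...O.OO.O...O.
................
................
.O...O.OO.O...O.
.O............O.
................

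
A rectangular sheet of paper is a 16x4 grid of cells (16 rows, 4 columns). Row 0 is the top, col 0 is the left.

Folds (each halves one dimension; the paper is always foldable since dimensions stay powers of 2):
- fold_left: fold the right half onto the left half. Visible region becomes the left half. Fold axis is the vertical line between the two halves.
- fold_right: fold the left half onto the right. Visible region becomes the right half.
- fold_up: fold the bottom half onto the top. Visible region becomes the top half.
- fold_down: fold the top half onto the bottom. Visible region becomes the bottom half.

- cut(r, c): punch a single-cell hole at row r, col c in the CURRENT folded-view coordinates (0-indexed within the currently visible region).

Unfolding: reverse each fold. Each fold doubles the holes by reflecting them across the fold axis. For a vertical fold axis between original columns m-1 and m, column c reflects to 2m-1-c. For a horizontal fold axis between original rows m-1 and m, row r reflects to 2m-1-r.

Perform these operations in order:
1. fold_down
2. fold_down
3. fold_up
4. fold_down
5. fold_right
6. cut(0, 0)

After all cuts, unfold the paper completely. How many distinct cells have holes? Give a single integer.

Answer: 32

Derivation:
Op 1 fold_down: fold axis h@8; visible region now rows[8,16) x cols[0,4) = 8x4
Op 2 fold_down: fold axis h@12; visible region now rows[12,16) x cols[0,4) = 4x4
Op 3 fold_up: fold axis h@14; visible region now rows[12,14) x cols[0,4) = 2x4
Op 4 fold_down: fold axis h@13; visible region now rows[13,14) x cols[0,4) = 1x4
Op 5 fold_right: fold axis v@2; visible region now rows[13,14) x cols[2,4) = 1x2
Op 6 cut(0, 0): punch at orig (13,2); cuts so far [(13, 2)]; region rows[13,14) x cols[2,4) = 1x2
Unfold 1 (reflect across v@2): 2 holes -> [(13, 1), (13, 2)]
Unfold 2 (reflect across h@13): 4 holes -> [(12, 1), (12, 2), (13, 1), (13, 2)]
Unfold 3 (reflect across h@14): 8 holes -> [(12, 1), (12, 2), (13, 1), (13, 2), (14, 1), (14, 2), (15, 1), (15, 2)]
Unfold 4 (reflect across h@12): 16 holes -> [(8, 1), (8, 2), (9, 1), (9, 2), (10, 1), (10, 2), (11, 1), (11, 2), (12, 1), (12, 2), (13, 1), (13, 2), (14, 1), (14, 2), (15, 1), (15, 2)]
Unfold 5 (reflect across h@8): 32 holes -> [(0, 1), (0, 2), (1, 1), (1, 2), (2, 1), (2, 2), (3, 1), (3, 2), (4, 1), (4, 2), (5, 1), (5, 2), (6, 1), (6, 2), (7, 1), (7, 2), (8, 1), (8, 2), (9, 1), (9, 2), (10, 1), (10, 2), (11, 1), (11, 2), (12, 1), (12, 2), (13, 1), (13, 2), (14, 1), (14, 2), (15, 1), (15, 2)]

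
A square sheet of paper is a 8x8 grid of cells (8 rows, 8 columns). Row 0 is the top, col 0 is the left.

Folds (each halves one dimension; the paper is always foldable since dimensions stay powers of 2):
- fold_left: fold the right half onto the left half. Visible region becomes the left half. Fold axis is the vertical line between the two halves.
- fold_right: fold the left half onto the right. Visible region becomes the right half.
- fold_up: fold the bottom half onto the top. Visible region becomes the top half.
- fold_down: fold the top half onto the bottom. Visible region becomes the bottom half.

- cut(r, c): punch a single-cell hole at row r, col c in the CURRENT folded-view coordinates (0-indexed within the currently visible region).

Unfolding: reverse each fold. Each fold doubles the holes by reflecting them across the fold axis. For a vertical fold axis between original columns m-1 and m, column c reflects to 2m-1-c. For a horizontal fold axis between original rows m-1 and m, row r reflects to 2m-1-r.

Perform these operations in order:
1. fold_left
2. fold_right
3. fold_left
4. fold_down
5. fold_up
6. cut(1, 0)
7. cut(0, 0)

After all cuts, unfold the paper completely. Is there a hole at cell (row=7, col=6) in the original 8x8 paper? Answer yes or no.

Answer: yes

Derivation:
Op 1 fold_left: fold axis v@4; visible region now rows[0,8) x cols[0,4) = 8x4
Op 2 fold_right: fold axis v@2; visible region now rows[0,8) x cols[2,4) = 8x2
Op 3 fold_left: fold axis v@3; visible region now rows[0,8) x cols[2,3) = 8x1
Op 4 fold_down: fold axis h@4; visible region now rows[4,8) x cols[2,3) = 4x1
Op 5 fold_up: fold axis h@6; visible region now rows[4,6) x cols[2,3) = 2x1
Op 6 cut(1, 0): punch at orig (5,2); cuts so far [(5, 2)]; region rows[4,6) x cols[2,3) = 2x1
Op 7 cut(0, 0): punch at orig (4,2); cuts so far [(4, 2), (5, 2)]; region rows[4,6) x cols[2,3) = 2x1
Unfold 1 (reflect across h@6): 4 holes -> [(4, 2), (5, 2), (6, 2), (7, 2)]
Unfold 2 (reflect across h@4): 8 holes -> [(0, 2), (1, 2), (2, 2), (3, 2), (4, 2), (5, 2), (6, 2), (7, 2)]
Unfold 3 (reflect across v@3): 16 holes -> [(0, 2), (0, 3), (1, 2), (1, 3), (2, 2), (2, 3), (3, 2), (3, 3), (4, 2), (4, 3), (5, 2), (5, 3), (6, 2), (6, 3), (7, 2), (7, 3)]
Unfold 4 (reflect across v@2): 32 holes -> [(0, 0), (0, 1), (0, 2), (0, 3), (1, 0), (1, 1), (1, 2), (1, 3), (2, 0), (2, 1), (2, 2), (2, 3), (3, 0), (3, 1), (3, 2), (3, 3), (4, 0), (4, 1), (4, 2), (4, 3), (5, 0), (5, 1), (5, 2), (5, 3), (6, 0), (6, 1), (6, 2), (6, 3), (7, 0), (7, 1), (7, 2), (7, 3)]
Unfold 5 (reflect across v@4): 64 holes -> [(0, 0), (0, 1), (0, 2), (0, 3), (0, 4), (0, 5), (0, 6), (0, 7), (1, 0), (1, 1), (1, 2), (1, 3), (1, 4), (1, 5), (1, 6), (1, 7), (2, 0), (2, 1), (2, 2), (2, 3), (2, 4), (2, 5), (2, 6), (2, 7), (3, 0), (3, 1), (3, 2), (3, 3), (3, 4), (3, 5), (3, 6), (3, 7), (4, 0), (4, 1), (4, 2), (4, 3), (4, 4), (4, 5), (4, 6), (4, 7), (5, 0), (5, 1), (5, 2), (5, 3), (5, 4), (5, 5), (5, 6), (5, 7), (6, 0), (6, 1), (6, 2), (6, 3), (6, 4), (6, 5), (6, 6), (6, 7), (7, 0), (7, 1), (7, 2), (7, 3), (7, 4), (7, 5), (7, 6), (7, 7)]
Holes: [(0, 0), (0, 1), (0, 2), (0, 3), (0, 4), (0, 5), (0, 6), (0, 7), (1, 0), (1, 1), (1, 2), (1, 3), (1, 4), (1, 5), (1, 6), (1, 7), (2, 0), (2, 1), (2, 2), (2, 3), (2, 4), (2, 5), (2, 6), (2, 7), (3, 0), (3, 1), (3, 2), (3, 3), (3, 4), (3, 5), (3, 6), (3, 7), (4, 0), (4, 1), (4, 2), (4, 3), (4, 4), (4, 5), (4, 6), (4, 7), (5, 0), (5, 1), (5, 2), (5, 3), (5, 4), (5, 5), (5, 6), (5, 7), (6, 0), (6, 1), (6, 2), (6, 3), (6, 4), (6, 5), (6, 6), (6, 7), (7, 0), (7, 1), (7, 2), (7, 3), (7, 4), (7, 5), (7, 6), (7, 7)]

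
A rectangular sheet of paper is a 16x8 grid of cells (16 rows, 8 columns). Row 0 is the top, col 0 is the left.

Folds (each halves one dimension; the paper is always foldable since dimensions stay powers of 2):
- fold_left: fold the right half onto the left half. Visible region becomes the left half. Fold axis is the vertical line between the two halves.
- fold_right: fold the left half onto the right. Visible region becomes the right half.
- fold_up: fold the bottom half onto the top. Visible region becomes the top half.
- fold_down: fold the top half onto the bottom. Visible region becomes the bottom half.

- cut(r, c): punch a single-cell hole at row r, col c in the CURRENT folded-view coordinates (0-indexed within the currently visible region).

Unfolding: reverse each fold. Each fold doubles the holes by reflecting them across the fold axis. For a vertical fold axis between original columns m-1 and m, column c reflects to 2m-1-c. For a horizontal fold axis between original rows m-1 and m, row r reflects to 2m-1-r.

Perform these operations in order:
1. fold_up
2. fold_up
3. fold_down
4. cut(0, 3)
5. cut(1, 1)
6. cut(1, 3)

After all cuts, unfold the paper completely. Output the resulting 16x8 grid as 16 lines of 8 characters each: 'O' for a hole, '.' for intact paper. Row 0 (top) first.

Answer: .O.O....
...O....
...O....
.O.O....
.O.O....
...O....
...O....
.O.O....
.O.O....
...O....
...O....
.O.O....
.O.O....
...O....
...O....
.O.O....

Derivation:
Op 1 fold_up: fold axis h@8; visible region now rows[0,8) x cols[0,8) = 8x8
Op 2 fold_up: fold axis h@4; visible region now rows[0,4) x cols[0,8) = 4x8
Op 3 fold_down: fold axis h@2; visible region now rows[2,4) x cols[0,8) = 2x8
Op 4 cut(0, 3): punch at orig (2,3); cuts so far [(2, 3)]; region rows[2,4) x cols[0,8) = 2x8
Op 5 cut(1, 1): punch at orig (3,1); cuts so far [(2, 3), (3, 1)]; region rows[2,4) x cols[0,8) = 2x8
Op 6 cut(1, 3): punch at orig (3,3); cuts so far [(2, 3), (3, 1), (3, 3)]; region rows[2,4) x cols[0,8) = 2x8
Unfold 1 (reflect across h@2): 6 holes -> [(0, 1), (0, 3), (1, 3), (2, 3), (3, 1), (3, 3)]
Unfold 2 (reflect across h@4): 12 holes -> [(0, 1), (0, 3), (1, 3), (2, 3), (3, 1), (3, 3), (4, 1), (4, 3), (5, 3), (6, 3), (7, 1), (7, 3)]
Unfold 3 (reflect across h@8): 24 holes -> [(0, 1), (0, 3), (1, 3), (2, 3), (3, 1), (3, 3), (4, 1), (4, 3), (5, 3), (6, 3), (7, 1), (7, 3), (8, 1), (8, 3), (9, 3), (10, 3), (11, 1), (11, 3), (12, 1), (12, 3), (13, 3), (14, 3), (15, 1), (15, 3)]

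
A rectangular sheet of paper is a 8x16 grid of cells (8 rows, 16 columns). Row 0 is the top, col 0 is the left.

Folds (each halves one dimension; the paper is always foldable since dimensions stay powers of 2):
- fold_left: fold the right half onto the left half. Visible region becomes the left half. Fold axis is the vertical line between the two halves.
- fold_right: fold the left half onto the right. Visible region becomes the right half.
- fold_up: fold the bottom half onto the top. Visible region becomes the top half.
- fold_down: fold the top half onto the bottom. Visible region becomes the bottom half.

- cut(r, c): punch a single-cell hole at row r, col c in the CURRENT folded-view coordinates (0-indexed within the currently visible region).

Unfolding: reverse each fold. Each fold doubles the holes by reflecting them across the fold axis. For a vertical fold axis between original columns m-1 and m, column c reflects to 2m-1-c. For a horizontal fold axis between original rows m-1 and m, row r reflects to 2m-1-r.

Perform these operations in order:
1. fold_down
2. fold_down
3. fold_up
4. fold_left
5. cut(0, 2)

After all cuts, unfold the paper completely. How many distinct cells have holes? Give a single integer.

Answer: 16

Derivation:
Op 1 fold_down: fold axis h@4; visible region now rows[4,8) x cols[0,16) = 4x16
Op 2 fold_down: fold axis h@6; visible region now rows[6,8) x cols[0,16) = 2x16
Op 3 fold_up: fold axis h@7; visible region now rows[6,7) x cols[0,16) = 1x16
Op 4 fold_left: fold axis v@8; visible region now rows[6,7) x cols[0,8) = 1x8
Op 5 cut(0, 2): punch at orig (6,2); cuts so far [(6, 2)]; region rows[6,7) x cols[0,8) = 1x8
Unfold 1 (reflect across v@8): 2 holes -> [(6, 2), (6, 13)]
Unfold 2 (reflect across h@7): 4 holes -> [(6, 2), (6, 13), (7, 2), (7, 13)]
Unfold 3 (reflect across h@6): 8 holes -> [(4, 2), (4, 13), (5, 2), (5, 13), (6, 2), (6, 13), (7, 2), (7, 13)]
Unfold 4 (reflect across h@4): 16 holes -> [(0, 2), (0, 13), (1, 2), (1, 13), (2, 2), (2, 13), (3, 2), (3, 13), (4, 2), (4, 13), (5, 2), (5, 13), (6, 2), (6, 13), (7, 2), (7, 13)]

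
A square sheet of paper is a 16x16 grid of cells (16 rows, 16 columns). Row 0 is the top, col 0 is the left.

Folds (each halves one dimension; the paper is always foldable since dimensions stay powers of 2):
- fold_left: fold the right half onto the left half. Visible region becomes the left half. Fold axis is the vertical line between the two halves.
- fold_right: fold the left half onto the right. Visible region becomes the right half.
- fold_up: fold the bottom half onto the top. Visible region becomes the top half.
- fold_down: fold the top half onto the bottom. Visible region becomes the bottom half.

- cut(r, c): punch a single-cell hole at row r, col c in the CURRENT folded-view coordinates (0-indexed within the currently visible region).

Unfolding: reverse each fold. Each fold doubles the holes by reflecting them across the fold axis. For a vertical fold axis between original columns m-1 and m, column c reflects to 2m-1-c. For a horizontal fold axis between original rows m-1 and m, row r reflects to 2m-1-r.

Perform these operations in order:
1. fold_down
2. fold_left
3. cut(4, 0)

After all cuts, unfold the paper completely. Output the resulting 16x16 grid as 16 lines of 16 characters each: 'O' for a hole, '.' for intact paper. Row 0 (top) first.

Answer: ................
................
................
O..............O
................
................
................
................
................
................
................
................
O..............O
................
................
................

Derivation:
Op 1 fold_down: fold axis h@8; visible region now rows[8,16) x cols[0,16) = 8x16
Op 2 fold_left: fold axis v@8; visible region now rows[8,16) x cols[0,8) = 8x8
Op 3 cut(4, 0): punch at orig (12,0); cuts so far [(12, 0)]; region rows[8,16) x cols[0,8) = 8x8
Unfold 1 (reflect across v@8): 2 holes -> [(12, 0), (12, 15)]
Unfold 2 (reflect across h@8): 4 holes -> [(3, 0), (3, 15), (12, 0), (12, 15)]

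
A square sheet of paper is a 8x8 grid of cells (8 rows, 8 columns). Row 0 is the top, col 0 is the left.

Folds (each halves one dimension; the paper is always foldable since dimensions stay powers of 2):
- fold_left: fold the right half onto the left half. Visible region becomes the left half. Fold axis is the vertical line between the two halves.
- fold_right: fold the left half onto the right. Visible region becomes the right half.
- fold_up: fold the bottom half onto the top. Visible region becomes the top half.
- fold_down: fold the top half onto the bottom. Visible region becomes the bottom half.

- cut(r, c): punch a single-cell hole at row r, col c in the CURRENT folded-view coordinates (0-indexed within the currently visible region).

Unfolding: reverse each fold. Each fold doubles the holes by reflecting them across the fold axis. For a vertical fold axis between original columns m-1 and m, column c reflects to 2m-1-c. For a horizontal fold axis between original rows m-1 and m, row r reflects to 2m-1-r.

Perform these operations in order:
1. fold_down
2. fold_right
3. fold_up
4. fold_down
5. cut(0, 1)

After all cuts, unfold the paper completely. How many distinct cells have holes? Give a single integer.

Answer: 16

Derivation:
Op 1 fold_down: fold axis h@4; visible region now rows[4,8) x cols[0,8) = 4x8
Op 2 fold_right: fold axis v@4; visible region now rows[4,8) x cols[4,8) = 4x4
Op 3 fold_up: fold axis h@6; visible region now rows[4,6) x cols[4,8) = 2x4
Op 4 fold_down: fold axis h@5; visible region now rows[5,6) x cols[4,8) = 1x4
Op 5 cut(0, 1): punch at orig (5,5); cuts so far [(5, 5)]; region rows[5,6) x cols[4,8) = 1x4
Unfold 1 (reflect across h@5): 2 holes -> [(4, 5), (5, 5)]
Unfold 2 (reflect across h@6): 4 holes -> [(4, 5), (5, 5), (6, 5), (7, 5)]
Unfold 3 (reflect across v@4): 8 holes -> [(4, 2), (4, 5), (5, 2), (5, 5), (6, 2), (6, 5), (7, 2), (7, 5)]
Unfold 4 (reflect across h@4): 16 holes -> [(0, 2), (0, 5), (1, 2), (1, 5), (2, 2), (2, 5), (3, 2), (3, 5), (4, 2), (4, 5), (5, 2), (5, 5), (6, 2), (6, 5), (7, 2), (7, 5)]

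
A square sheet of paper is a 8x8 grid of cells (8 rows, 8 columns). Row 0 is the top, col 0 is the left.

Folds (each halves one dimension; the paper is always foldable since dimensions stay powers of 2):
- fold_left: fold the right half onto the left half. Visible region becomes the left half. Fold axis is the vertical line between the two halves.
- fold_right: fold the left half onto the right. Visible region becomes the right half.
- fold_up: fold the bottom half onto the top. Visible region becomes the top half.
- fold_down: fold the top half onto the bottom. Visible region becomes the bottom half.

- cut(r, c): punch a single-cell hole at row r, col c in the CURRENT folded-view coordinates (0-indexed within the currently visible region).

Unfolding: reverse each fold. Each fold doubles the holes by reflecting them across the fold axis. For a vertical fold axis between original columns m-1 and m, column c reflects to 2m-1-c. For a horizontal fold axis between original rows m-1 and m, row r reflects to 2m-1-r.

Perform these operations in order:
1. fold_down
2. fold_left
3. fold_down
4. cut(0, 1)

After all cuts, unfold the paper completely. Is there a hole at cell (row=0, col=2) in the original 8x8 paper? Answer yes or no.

Op 1 fold_down: fold axis h@4; visible region now rows[4,8) x cols[0,8) = 4x8
Op 2 fold_left: fold axis v@4; visible region now rows[4,8) x cols[0,4) = 4x4
Op 3 fold_down: fold axis h@6; visible region now rows[6,8) x cols[0,4) = 2x4
Op 4 cut(0, 1): punch at orig (6,1); cuts so far [(6, 1)]; region rows[6,8) x cols[0,4) = 2x4
Unfold 1 (reflect across h@6): 2 holes -> [(5, 1), (6, 1)]
Unfold 2 (reflect across v@4): 4 holes -> [(5, 1), (5, 6), (6, 1), (6, 6)]
Unfold 3 (reflect across h@4): 8 holes -> [(1, 1), (1, 6), (2, 1), (2, 6), (5, 1), (5, 6), (6, 1), (6, 6)]
Holes: [(1, 1), (1, 6), (2, 1), (2, 6), (5, 1), (5, 6), (6, 1), (6, 6)]

Answer: no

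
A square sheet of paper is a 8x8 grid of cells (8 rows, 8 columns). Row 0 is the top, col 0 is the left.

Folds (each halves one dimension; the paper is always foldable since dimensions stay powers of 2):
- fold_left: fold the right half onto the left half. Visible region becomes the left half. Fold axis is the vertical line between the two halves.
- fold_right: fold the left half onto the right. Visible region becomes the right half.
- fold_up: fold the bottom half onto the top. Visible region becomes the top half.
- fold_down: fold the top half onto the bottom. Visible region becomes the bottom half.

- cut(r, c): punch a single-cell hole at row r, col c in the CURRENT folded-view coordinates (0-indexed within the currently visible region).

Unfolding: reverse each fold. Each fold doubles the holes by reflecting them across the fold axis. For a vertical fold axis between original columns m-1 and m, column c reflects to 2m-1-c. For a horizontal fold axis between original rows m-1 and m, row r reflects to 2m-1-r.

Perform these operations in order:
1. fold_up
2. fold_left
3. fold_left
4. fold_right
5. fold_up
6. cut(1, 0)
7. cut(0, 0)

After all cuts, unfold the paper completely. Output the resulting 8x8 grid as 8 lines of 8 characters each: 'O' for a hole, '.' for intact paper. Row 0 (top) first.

Op 1 fold_up: fold axis h@4; visible region now rows[0,4) x cols[0,8) = 4x8
Op 2 fold_left: fold axis v@4; visible region now rows[0,4) x cols[0,4) = 4x4
Op 3 fold_left: fold axis v@2; visible region now rows[0,4) x cols[0,2) = 4x2
Op 4 fold_right: fold axis v@1; visible region now rows[0,4) x cols[1,2) = 4x1
Op 5 fold_up: fold axis h@2; visible region now rows[0,2) x cols[1,2) = 2x1
Op 6 cut(1, 0): punch at orig (1,1); cuts so far [(1, 1)]; region rows[0,2) x cols[1,2) = 2x1
Op 7 cut(0, 0): punch at orig (0,1); cuts so far [(0, 1), (1, 1)]; region rows[0,2) x cols[1,2) = 2x1
Unfold 1 (reflect across h@2): 4 holes -> [(0, 1), (1, 1), (2, 1), (3, 1)]
Unfold 2 (reflect across v@1): 8 holes -> [(0, 0), (0, 1), (1, 0), (1, 1), (2, 0), (2, 1), (3, 0), (3, 1)]
Unfold 3 (reflect across v@2): 16 holes -> [(0, 0), (0, 1), (0, 2), (0, 3), (1, 0), (1, 1), (1, 2), (1, 3), (2, 0), (2, 1), (2, 2), (2, 3), (3, 0), (3, 1), (3, 2), (3, 3)]
Unfold 4 (reflect across v@4): 32 holes -> [(0, 0), (0, 1), (0, 2), (0, 3), (0, 4), (0, 5), (0, 6), (0, 7), (1, 0), (1, 1), (1, 2), (1, 3), (1, 4), (1, 5), (1, 6), (1, 7), (2, 0), (2, 1), (2, 2), (2, 3), (2, 4), (2, 5), (2, 6), (2, 7), (3, 0), (3, 1), (3, 2), (3, 3), (3, 4), (3, 5), (3, 6), (3, 7)]
Unfold 5 (reflect across h@4): 64 holes -> [(0, 0), (0, 1), (0, 2), (0, 3), (0, 4), (0, 5), (0, 6), (0, 7), (1, 0), (1, 1), (1, 2), (1, 3), (1, 4), (1, 5), (1, 6), (1, 7), (2, 0), (2, 1), (2, 2), (2, 3), (2, 4), (2, 5), (2, 6), (2, 7), (3, 0), (3, 1), (3, 2), (3, 3), (3, 4), (3, 5), (3, 6), (3, 7), (4, 0), (4, 1), (4, 2), (4, 3), (4, 4), (4, 5), (4, 6), (4, 7), (5, 0), (5, 1), (5, 2), (5, 3), (5, 4), (5, 5), (5, 6), (5, 7), (6, 0), (6, 1), (6, 2), (6, 3), (6, 4), (6, 5), (6, 6), (6, 7), (7, 0), (7, 1), (7, 2), (7, 3), (7, 4), (7, 5), (7, 6), (7, 7)]

Answer: OOOOOOOO
OOOOOOOO
OOOOOOOO
OOOOOOOO
OOOOOOOO
OOOOOOOO
OOOOOOOO
OOOOOOOO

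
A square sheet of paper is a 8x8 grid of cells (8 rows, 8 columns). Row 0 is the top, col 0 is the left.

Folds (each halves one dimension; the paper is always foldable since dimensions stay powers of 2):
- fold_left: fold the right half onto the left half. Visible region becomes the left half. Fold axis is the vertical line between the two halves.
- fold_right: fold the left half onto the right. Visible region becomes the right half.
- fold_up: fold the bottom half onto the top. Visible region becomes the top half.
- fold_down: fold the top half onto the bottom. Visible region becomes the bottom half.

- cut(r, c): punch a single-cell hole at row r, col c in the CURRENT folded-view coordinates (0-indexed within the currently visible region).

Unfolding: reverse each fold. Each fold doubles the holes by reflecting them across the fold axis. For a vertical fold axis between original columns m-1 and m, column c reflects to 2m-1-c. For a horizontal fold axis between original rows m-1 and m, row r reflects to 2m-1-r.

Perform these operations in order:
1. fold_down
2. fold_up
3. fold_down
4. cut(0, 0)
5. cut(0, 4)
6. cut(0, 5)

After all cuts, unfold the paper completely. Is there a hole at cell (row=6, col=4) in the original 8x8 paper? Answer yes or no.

Op 1 fold_down: fold axis h@4; visible region now rows[4,8) x cols[0,8) = 4x8
Op 2 fold_up: fold axis h@6; visible region now rows[4,6) x cols[0,8) = 2x8
Op 3 fold_down: fold axis h@5; visible region now rows[5,6) x cols[0,8) = 1x8
Op 4 cut(0, 0): punch at orig (5,0); cuts so far [(5, 0)]; region rows[5,6) x cols[0,8) = 1x8
Op 5 cut(0, 4): punch at orig (5,4); cuts so far [(5, 0), (5, 4)]; region rows[5,6) x cols[0,8) = 1x8
Op 6 cut(0, 5): punch at orig (5,5); cuts so far [(5, 0), (5, 4), (5, 5)]; region rows[5,6) x cols[0,8) = 1x8
Unfold 1 (reflect across h@5): 6 holes -> [(4, 0), (4, 4), (4, 5), (5, 0), (5, 4), (5, 5)]
Unfold 2 (reflect across h@6): 12 holes -> [(4, 0), (4, 4), (4, 5), (5, 0), (5, 4), (5, 5), (6, 0), (6, 4), (6, 5), (7, 0), (7, 4), (7, 5)]
Unfold 3 (reflect across h@4): 24 holes -> [(0, 0), (0, 4), (0, 5), (1, 0), (1, 4), (1, 5), (2, 0), (2, 4), (2, 5), (3, 0), (3, 4), (3, 5), (4, 0), (4, 4), (4, 5), (5, 0), (5, 4), (5, 5), (6, 0), (6, 4), (6, 5), (7, 0), (7, 4), (7, 5)]
Holes: [(0, 0), (0, 4), (0, 5), (1, 0), (1, 4), (1, 5), (2, 0), (2, 4), (2, 5), (3, 0), (3, 4), (3, 5), (4, 0), (4, 4), (4, 5), (5, 0), (5, 4), (5, 5), (6, 0), (6, 4), (6, 5), (7, 0), (7, 4), (7, 5)]

Answer: yes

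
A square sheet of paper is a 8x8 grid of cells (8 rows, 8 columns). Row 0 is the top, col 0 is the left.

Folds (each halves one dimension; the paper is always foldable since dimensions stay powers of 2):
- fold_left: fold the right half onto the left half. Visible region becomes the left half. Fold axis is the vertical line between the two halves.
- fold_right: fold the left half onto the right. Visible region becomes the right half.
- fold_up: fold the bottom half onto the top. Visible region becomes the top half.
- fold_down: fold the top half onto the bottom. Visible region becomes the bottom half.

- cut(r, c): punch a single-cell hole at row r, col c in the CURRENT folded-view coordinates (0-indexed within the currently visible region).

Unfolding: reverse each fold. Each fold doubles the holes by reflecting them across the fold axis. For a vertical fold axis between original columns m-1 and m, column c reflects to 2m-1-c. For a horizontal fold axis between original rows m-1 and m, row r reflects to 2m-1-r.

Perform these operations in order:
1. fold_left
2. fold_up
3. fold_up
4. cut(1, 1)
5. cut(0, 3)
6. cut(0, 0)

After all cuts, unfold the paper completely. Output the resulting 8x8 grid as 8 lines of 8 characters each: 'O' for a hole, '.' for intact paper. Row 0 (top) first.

Op 1 fold_left: fold axis v@4; visible region now rows[0,8) x cols[0,4) = 8x4
Op 2 fold_up: fold axis h@4; visible region now rows[0,4) x cols[0,4) = 4x4
Op 3 fold_up: fold axis h@2; visible region now rows[0,2) x cols[0,4) = 2x4
Op 4 cut(1, 1): punch at orig (1,1); cuts so far [(1, 1)]; region rows[0,2) x cols[0,4) = 2x4
Op 5 cut(0, 3): punch at orig (0,3); cuts so far [(0, 3), (1, 1)]; region rows[0,2) x cols[0,4) = 2x4
Op 6 cut(0, 0): punch at orig (0,0); cuts so far [(0, 0), (0, 3), (1, 1)]; region rows[0,2) x cols[0,4) = 2x4
Unfold 1 (reflect across h@2): 6 holes -> [(0, 0), (0, 3), (1, 1), (2, 1), (3, 0), (3, 3)]
Unfold 2 (reflect across h@4): 12 holes -> [(0, 0), (0, 3), (1, 1), (2, 1), (3, 0), (3, 3), (4, 0), (4, 3), (5, 1), (6, 1), (7, 0), (7, 3)]
Unfold 3 (reflect across v@4): 24 holes -> [(0, 0), (0, 3), (0, 4), (0, 7), (1, 1), (1, 6), (2, 1), (2, 6), (3, 0), (3, 3), (3, 4), (3, 7), (4, 0), (4, 3), (4, 4), (4, 7), (5, 1), (5, 6), (6, 1), (6, 6), (7, 0), (7, 3), (7, 4), (7, 7)]

Answer: O..OO..O
.O....O.
.O....O.
O..OO..O
O..OO..O
.O....O.
.O....O.
O..OO..O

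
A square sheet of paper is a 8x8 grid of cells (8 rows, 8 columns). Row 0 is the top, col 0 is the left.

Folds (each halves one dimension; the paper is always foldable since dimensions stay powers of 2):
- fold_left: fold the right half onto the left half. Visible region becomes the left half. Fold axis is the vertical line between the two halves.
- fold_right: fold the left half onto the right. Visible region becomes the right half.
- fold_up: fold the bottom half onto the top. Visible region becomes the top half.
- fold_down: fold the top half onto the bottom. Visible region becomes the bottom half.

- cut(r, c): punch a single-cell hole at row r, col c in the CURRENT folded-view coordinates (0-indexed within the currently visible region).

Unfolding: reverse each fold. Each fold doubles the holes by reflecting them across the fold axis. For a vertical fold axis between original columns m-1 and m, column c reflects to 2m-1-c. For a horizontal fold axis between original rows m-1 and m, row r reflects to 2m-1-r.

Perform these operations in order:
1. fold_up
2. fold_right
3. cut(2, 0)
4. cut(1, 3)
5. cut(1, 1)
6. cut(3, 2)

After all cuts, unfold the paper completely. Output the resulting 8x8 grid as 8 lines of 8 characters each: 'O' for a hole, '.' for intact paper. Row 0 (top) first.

Answer: ........
O.O..O.O
...OO...
.O....O.
.O....O.
...OO...
O.O..O.O
........

Derivation:
Op 1 fold_up: fold axis h@4; visible region now rows[0,4) x cols[0,8) = 4x8
Op 2 fold_right: fold axis v@4; visible region now rows[0,4) x cols[4,8) = 4x4
Op 3 cut(2, 0): punch at orig (2,4); cuts so far [(2, 4)]; region rows[0,4) x cols[4,8) = 4x4
Op 4 cut(1, 3): punch at orig (1,7); cuts so far [(1, 7), (2, 4)]; region rows[0,4) x cols[4,8) = 4x4
Op 5 cut(1, 1): punch at orig (1,5); cuts so far [(1, 5), (1, 7), (2, 4)]; region rows[0,4) x cols[4,8) = 4x4
Op 6 cut(3, 2): punch at orig (3,6); cuts so far [(1, 5), (1, 7), (2, 4), (3, 6)]; region rows[0,4) x cols[4,8) = 4x4
Unfold 1 (reflect across v@4): 8 holes -> [(1, 0), (1, 2), (1, 5), (1, 7), (2, 3), (2, 4), (3, 1), (3, 6)]
Unfold 2 (reflect across h@4): 16 holes -> [(1, 0), (1, 2), (1, 5), (1, 7), (2, 3), (2, 4), (3, 1), (3, 6), (4, 1), (4, 6), (5, 3), (5, 4), (6, 0), (6, 2), (6, 5), (6, 7)]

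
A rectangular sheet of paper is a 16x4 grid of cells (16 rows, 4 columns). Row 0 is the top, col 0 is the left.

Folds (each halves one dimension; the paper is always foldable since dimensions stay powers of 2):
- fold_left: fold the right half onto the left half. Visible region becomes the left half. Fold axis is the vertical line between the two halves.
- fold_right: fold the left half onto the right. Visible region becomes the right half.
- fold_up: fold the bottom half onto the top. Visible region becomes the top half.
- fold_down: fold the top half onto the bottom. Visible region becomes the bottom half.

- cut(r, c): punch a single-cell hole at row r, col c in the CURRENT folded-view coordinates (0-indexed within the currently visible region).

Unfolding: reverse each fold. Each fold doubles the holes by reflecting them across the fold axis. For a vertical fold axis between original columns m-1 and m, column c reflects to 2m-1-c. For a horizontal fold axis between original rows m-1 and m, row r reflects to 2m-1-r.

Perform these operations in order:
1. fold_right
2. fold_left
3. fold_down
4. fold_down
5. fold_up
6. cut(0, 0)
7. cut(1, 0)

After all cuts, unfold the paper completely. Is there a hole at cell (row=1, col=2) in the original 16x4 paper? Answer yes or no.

Answer: yes

Derivation:
Op 1 fold_right: fold axis v@2; visible region now rows[0,16) x cols[2,4) = 16x2
Op 2 fold_left: fold axis v@3; visible region now rows[0,16) x cols[2,3) = 16x1
Op 3 fold_down: fold axis h@8; visible region now rows[8,16) x cols[2,3) = 8x1
Op 4 fold_down: fold axis h@12; visible region now rows[12,16) x cols[2,3) = 4x1
Op 5 fold_up: fold axis h@14; visible region now rows[12,14) x cols[2,3) = 2x1
Op 6 cut(0, 0): punch at orig (12,2); cuts so far [(12, 2)]; region rows[12,14) x cols[2,3) = 2x1
Op 7 cut(1, 0): punch at orig (13,2); cuts so far [(12, 2), (13, 2)]; region rows[12,14) x cols[2,3) = 2x1
Unfold 1 (reflect across h@14): 4 holes -> [(12, 2), (13, 2), (14, 2), (15, 2)]
Unfold 2 (reflect across h@12): 8 holes -> [(8, 2), (9, 2), (10, 2), (11, 2), (12, 2), (13, 2), (14, 2), (15, 2)]
Unfold 3 (reflect across h@8): 16 holes -> [(0, 2), (1, 2), (2, 2), (3, 2), (4, 2), (5, 2), (6, 2), (7, 2), (8, 2), (9, 2), (10, 2), (11, 2), (12, 2), (13, 2), (14, 2), (15, 2)]
Unfold 4 (reflect across v@3): 32 holes -> [(0, 2), (0, 3), (1, 2), (1, 3), (2, 2), (2, 3), (3, 2), (3, 3), (4, 2), (4, 3), (5, 2), (5, 3), (6, 2), (6, 3), (7, 2), (7, 3), (8, 2), (8, 3), (9, 2), (9, 3), (10, 2), (10, 3), (11, 2), (11, 3), (12, 2), (12, 3), (13, 2), (13, 3), (14, 2), (14, 3), (15, 2), (15, 3)]
Unfold 5 (reflect across v@2): 64 holes -> [(0, 0), (0, 1), (0, 2), (0, 3), (1, 0), (1, 1), (1, 2), (1, 3), (2, 0), (2, 1), (2, 2), (2, 3), (3, 0), (3, 1), (3, 2), (3, 3), (4, 0), (4, 1), (4, 2), (4, 3), (5, 0), (5, 1), (5, 2), (5, 3), (6, 0), (6, 1), (6, 2), (6, 3), (7, 0), (7, 1), (7, 2), (7, 3), (8, 0), (8, 1), (8, 2), (8, 3), (9, 0), (9, 1), (9, 2), (9, 3), (10, 0), (10, 1), (10, 2), (10, 3), (11, 0), (11, 1), (11, 2), (11, 3), (12, 0), (12, 1), (12, 2), (12, 3), (13, 0), (13, 1), (13, 2), (13, 3), (14, 0), (14, 1), (14, 2), (14, 3), (15, 0), (15, 1), (15, 2), (15, 3)]
Holes: [(0, 0), (0, 1), (0, 2), (0, 3), (1, 0), (1, 1), (1, 2), (1, 3), (2, 0), (2, 1), (2, 2), (2, 3), (3, 0), (3, 1), (3, 2), (3, 3), (4, 0), (4, 1), (4, 2), (4, 3), (5, 0), (5, 1), (5, 2), (5, 3), (6, 0), (6, 1), (6, 2), (6, 3), (7, 0), (7, 1), (7, 2), (7, 3), (8, 0), (8, 1), (8, 2), (8, 3), (9, 0), (9, 1), (9, 2), (9, 3), (10, 0), (10, 1), (10, 2), (10, 3), (11, 0), (11, 1), (11, 2), (11, 3), (12, 0), (12, 1), (12, 2), (12, 3), (13, 0), (13, 1), (13, 2), (13, 3), (14, 0), (14, 1), (14, 2), (14, 3), (15, 0), (15, 1), (15, 2), (15, 3)]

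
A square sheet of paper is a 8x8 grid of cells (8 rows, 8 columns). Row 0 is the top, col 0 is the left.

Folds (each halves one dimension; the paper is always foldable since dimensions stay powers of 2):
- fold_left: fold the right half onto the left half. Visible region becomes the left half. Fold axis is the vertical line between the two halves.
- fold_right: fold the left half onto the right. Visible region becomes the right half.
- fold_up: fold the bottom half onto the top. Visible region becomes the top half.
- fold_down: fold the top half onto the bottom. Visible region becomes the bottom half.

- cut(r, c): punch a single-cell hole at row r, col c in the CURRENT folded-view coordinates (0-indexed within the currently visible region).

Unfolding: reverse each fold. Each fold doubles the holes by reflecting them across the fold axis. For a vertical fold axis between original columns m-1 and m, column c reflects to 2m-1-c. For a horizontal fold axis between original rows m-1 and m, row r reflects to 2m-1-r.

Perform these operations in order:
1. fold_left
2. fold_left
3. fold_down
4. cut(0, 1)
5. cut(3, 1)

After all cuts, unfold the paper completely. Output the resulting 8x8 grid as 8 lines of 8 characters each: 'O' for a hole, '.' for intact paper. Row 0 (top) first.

Answer: .OO..OO.
........
........
.OO..OO.
.OO..OO.
........
........
.OO..OO.

Derivation:
Op 1 fold_left: fold axis v@4; visible region now rows[0,8) x cols[0,4) = 8x4
Op 2 fold_left: fold axis v@2; visible region now rows[0,8) x cols[0,2) = 8x2
Op 3 fold_down: fold axis h@4; visible region now rows[4,8) x cols[0,2) = 4x2
Op 4 cut(0, 1): punch at orig (4,1); cuts so far [(4, 1)]; region rows[4,8) x cols[0,2) = 4x2
Op 5 cut(3, 1): punch at orig (7,1); cuts so far [(4, 1), (7, 1)]; region rows[4,8) x cols[0,2) = 4x2
Unfold 1 (reflect across h@4): 4 holes -> [(0, 1), (3, 1), (4, 1), (7, 1)]
Unfold 2 (reflect across v@2): 8 holes -> [(0, 1), (0, 2), (3, 1), (3, 2), (4, 1), (4, 2), (7, 1), (7, 2)]
Unfold 3 (reflect across v@4): 16 holes -> [(0, 1), (0, 2), (0, 5), (0, 6), (3, 1), (3, 2), (3, 5), (3, 6), (4, 1), (4, 2), (4, 5), (4, 6), (7, 1), (7, 2), (7, 5), (7, 6)]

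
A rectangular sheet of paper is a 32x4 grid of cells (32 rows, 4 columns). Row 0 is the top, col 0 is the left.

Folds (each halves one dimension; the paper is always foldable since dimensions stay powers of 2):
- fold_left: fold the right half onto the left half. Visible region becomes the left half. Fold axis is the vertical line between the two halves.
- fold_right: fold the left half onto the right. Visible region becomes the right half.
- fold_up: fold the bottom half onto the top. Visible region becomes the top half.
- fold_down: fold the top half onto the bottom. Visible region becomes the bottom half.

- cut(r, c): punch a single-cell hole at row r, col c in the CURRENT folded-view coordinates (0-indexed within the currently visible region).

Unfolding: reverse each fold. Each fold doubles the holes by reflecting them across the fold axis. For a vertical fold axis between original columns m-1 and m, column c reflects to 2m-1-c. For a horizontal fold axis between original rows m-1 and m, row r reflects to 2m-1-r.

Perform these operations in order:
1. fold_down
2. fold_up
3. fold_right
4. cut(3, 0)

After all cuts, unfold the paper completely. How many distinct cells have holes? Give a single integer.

Answer: 8

Derivation:
Op 1 fold_down: fold axis h@16; visible region now rows[16,32) x cols[0,4) = 16x4
Op 2 fold_up: fold axis h@24; visible region now rows[16,24) x cols[0,4) = 8x4
Op 3 fold_right: fold axis v@2; visible region now rows[16,24) x cols[2,4) = 8x2
Op 4 cut(3, 0): punch at orig (19,2); cuts so far [(19, 2)]; region rows[16,24) x cols[2,4) = 8x2
Unfold 1 (reflect across v@2): 2 holes -> [(19, 1), (19, 2)]
Unfold 2 (reflect across h@24): 4 holes -> [(19, 1), (19, 2), (28, 1), (28, 2)]
Unfold 3 (reflect across h@16): 8 holes -> [(3, 1), (3, 2), (12, 1), (12, 2), (19, 1), (19, 2), (28, 1), (28, 2)]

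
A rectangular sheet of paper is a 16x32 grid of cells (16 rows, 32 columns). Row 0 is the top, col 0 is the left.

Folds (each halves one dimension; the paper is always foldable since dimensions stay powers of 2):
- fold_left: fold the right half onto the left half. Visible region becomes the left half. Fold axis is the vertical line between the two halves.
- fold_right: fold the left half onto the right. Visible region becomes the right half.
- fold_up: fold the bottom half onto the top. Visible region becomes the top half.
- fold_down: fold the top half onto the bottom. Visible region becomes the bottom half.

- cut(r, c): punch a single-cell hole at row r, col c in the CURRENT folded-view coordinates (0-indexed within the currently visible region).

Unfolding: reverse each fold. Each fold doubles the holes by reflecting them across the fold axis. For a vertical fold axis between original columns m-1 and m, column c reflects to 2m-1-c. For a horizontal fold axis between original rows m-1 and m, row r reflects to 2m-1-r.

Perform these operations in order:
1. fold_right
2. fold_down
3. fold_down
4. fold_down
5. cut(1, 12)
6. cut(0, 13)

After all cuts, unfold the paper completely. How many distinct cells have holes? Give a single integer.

Op 1 fold_right: fold axis v@16; visible region now rows[0,16) x cols[16,32) = 16x16
Op 2 fold_down: fold axis h@8; visible region now rows[8,16) x cols[16,32) = 8x16
Op 3 fold_down: fold axis h@12; visible region now rows[12,16) x cols[16,32) = 4x16
Op 4 fold_down: fold axis h@14; visible region now rows[14,16) x cols[16,32) = 2x16
Op 5 cut(1, 12): punch at orig (15,28); cuts so far [(15, 28)]; region rows[14,16) x cols[16,32) = 2x16
Op 6 cut(0, 13): punch at orig (14,29); cuts so far [(14, 29), (15, 28)]; region rows[14,16) x cols[16,32) = 2x16
Unfold 1 (reflect across h@14): 4 holes -> [(12, 28), (13, 29), (14, 29), (15, 28)]
Unfold 2 (reflect across h@12): 8 holes -> [(8, 28), (9, 29), (10, 29), (11, 28), (12, 28), (13, 29), (14, 29), (15, 28)]
Unfold 3 (reflect across h@8): 16 holes -> [(0, 28), (1, 29), (2, 29), (3, 28), (4, 28), (5, 29), (6, 29), (7, 28), (8, 28), (9, 29), (10, 29), (11, 28), (12, 28), (13, 29), (14, 29), (15, 28)]
Unfold 4 (reflect across v@16): 32 holes -> [(0, 3), (0, 28), (1, 2), (1, 29), (2, 2), (2, 29), (3, 3), (3, 28), (4, 3), (4, 28), (5, 2), (5, 29), (6, 2), (6, 29), (7, 3), (7, 28), (8, 3), (8, 28), (9, 2), (9, 29), (10, 2), (10, 29), (11, 3), (11, 28), (12, 3), (12, 28), (13, 2), (13, 29), (14, 2), (14, 29), (15, 3), (15, 28)]

Answer: 32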